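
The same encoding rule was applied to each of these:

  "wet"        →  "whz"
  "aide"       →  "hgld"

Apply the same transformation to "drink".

The output letters match the input read backwards, each shifted +3: wet reversed is tew. Read the word backwards and shift each letter +3.
On drink: reverse → knird; then shift: k+3=n, n+3=q, i+3=l, r+3=u, d+3=g.

nqlug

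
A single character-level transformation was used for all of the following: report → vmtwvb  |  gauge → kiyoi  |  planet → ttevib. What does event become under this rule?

idivx

Shifts by position in report: pos 0: r→v (+4), pos 1: e→m (+8), pos 2: p→t (+4), pos 3: o→w (+8) — repeating every 2. It's a Vigenère-style cipher with numeric key [4,8]: position i shifts by key[i mod 2].
For event: e+4=i, v+8=d, e+4=i, n+8=v, t+4=x.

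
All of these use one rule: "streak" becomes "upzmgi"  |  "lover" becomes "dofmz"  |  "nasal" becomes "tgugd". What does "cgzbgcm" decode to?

garbage

Treating letters as 0–25, the rule is x ↦ 21x + 6 (mod 26).
Decoding cgzbgcm: c(2)→5·(2−6)≡6=g; g(6)→5·(6−6)≡0=a; z(25)→5·(25−6)≡17=r; b(1)→5·(1−6)≡1=b; g(6)→5·(6−6)≡0=a; c(2)→5·(2−6)≡6=g; m(12)→5·(12−6)≡4=e (all mod 26).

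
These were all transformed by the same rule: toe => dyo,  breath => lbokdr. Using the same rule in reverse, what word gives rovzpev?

Every letter moves 10 places later in the alphabet, wrapping around z→a.
Decoding rovzpev: r−10=h, o−10=e, v−10=l, z−10=p, p−10=f, e−10=u, v−10=l.

helpful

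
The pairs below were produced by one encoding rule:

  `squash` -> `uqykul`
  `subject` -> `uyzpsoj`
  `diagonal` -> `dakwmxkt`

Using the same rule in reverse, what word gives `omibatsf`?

compiler

s(18)→u(20) and q(16)→q(16) fit y≡15x+10 (mod 26); the inverse of 15 mod 26 is 7. This is an affine cipher: with a=0,…,z=25, each position x becomes (15x+10) mod 26.
Reversing it on omibatsf: o(14)→7·(14−10)≡2=c; m(12)→7·(12−10)≡14=o; i(8)→7·(8−10)≡12=m; b(1)→7·(1−10)≡15=p; a(0)→7·(0−10)≡8=i; t(19)→7·(19−10)≡11=l; s(18)→7·(18−10)≡4=e; f(5)→7·(5−10)≡17=r (all mod 26).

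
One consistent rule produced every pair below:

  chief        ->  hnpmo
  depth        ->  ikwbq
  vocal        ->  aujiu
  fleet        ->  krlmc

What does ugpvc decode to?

In chief: c→h is +5, h→n is +6, i→p is +7, e→m is +8 — the shift increases by 1 each position. Each letter shifts forward by (position + 5), i.e. 5, 6, 7, … — the shift grows by one for each successive letter.
Decoding ugpvc: u−5=p, g−6=a, p−7=i, v−8=n, c−9=t.

paint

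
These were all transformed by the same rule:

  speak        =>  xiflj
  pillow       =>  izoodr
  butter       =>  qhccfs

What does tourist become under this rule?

s(18)→x(23) and p(15)→i(8) fit y≡5x+11 (mod 26); the inverse of 5 mod 26 is 21. Treating letters as 0–25, the rule is x ↦ 5x + 11 (mod 26).
For tourist: t(19)→5·19+11≡2=c; o(14)→5·14+11≡3=d; u(20)→5·20+11≡7=h; r(17)→5·17+11≡18=s; i(8)→5·8+11≡25=z; s(18)→5·18+11≡23=x; t(19)→5·19+11≡2=c (all mod 26).

cdhszxc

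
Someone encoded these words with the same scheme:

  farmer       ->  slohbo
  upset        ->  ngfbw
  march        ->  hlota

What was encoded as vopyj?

Each letter's alphabet position (a=0..z=25) is mapped through 17·x+11 mod 26 — an affine cipher.
Decoding vopyj: v(21)→23·(21−11)≡22=w; o(14)→23·(14−11)≡17=r; p(15)→23·(15−11)≡14=o; y(24)→23·(24−11)≡13=n; j(9)→23·(9−11)≡6=g (all mod 26).

wrong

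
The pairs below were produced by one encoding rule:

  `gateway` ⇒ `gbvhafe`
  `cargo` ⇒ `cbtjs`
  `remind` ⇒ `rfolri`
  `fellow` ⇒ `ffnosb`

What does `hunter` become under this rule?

hvpwiw

Each letter shifts forward by its position index (0, 1, 2, …) — the shift grows by one for each successive letter.
On hunter: h+0=h, u+1=v, n+2=p, t+3=w, e+4=i, r+5=w.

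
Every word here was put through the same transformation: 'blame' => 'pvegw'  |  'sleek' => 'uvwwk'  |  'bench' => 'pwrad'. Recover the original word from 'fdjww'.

b(1)→p(15) and l(11)→v(21) fit y≡11x+4 (mod 26); the inverse of 11 mod 26 is 19. Treating letters as 0–25, the rule is x ↦ 11x + 4 (mod 26).
Reversing it on fdjww: f(5)→19·(5−4)≡19=t; d(3)→19·(3−4)≡7=h; j(9)→19·(9−4)≡17=r; w(22)→19·(22−4)≡4=e; w(22)→19·(22−4)≡4=e (all mod 26).

three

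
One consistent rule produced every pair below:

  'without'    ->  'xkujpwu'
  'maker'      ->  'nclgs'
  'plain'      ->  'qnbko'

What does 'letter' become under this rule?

mguvft

Shifts by position in without: pos 0: w→x (+1), pos 1: i→k (+2), pos 2: t→u (+1), pos 3: h→j (+2) — repeating every 2. A repeating key of period 2 is used — shifts +1, +2 over and over.
For letter: l+1=m, e+2=g, t+1=u, t+2=v, e+1=f, r+2=t.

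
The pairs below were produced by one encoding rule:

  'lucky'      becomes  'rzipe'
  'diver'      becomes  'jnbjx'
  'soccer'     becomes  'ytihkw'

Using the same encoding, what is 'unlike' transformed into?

Shifts by position in lucky: pos 0: l→r (+6), pos 1: u→z (+5), pos 2: c→i (+6), pos 3: k→p (+5) — repeating every 2. The shifts repeat in a cycle of length 2: positions 0,1,… shift by +6, +5, then the pattern repeats.
Applying it to unlike: u+6=a, n+5=s, l+6=r, i+5=n, k+6=q, e+5=j.

asrnqj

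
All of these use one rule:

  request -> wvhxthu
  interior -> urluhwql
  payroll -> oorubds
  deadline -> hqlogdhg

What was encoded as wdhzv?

sweat

The output letters match the input read backwards, each shifted +3: request reversed is tseuqer. Two steps: reverse the string, then apply a Caesar shift of +3.
Reversing it on wdhzv: shift back: w−3=t, d−3=a, h−3=e, z−3=w, v−3=s → taews; then reverse → sweat.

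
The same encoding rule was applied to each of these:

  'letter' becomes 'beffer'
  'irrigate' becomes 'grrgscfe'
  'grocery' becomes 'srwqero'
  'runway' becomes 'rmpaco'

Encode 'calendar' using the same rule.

Each letter's alphabet position (a=0..z=25) is mapped through 7·x+2 mod 26 — an affine cipher.
On calendar: c(2)→7·2+2≡16=q; a(0)→7·0+2≡2=c; l(11)→7·11+2≡1=b; e(4)→7·4+2≡4=e; n(13)→7·13+2≡15=p; d(3)→7·3+2≡23=x; a(0)→7·0+2≡2=c; r(17)→7·17+2≡17=r (all mod 26).

qcbepxcr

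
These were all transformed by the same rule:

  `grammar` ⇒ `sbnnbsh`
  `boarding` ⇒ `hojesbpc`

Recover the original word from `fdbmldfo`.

The output letters match the input read backwards, each shifted +1: grammar reversed is rammarg. Two steps: reverse the string, then apply a Caesar shift of +1.
Reversing it on fdbmldfo: shift back: f−1=e, d−1=c, b−1=a, m−1=l, l−1=k, d−1=c, f−1=e, o−1=n → ecalkcen; then reverse → necklace.

necklace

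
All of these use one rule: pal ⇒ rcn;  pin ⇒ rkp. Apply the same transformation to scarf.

uecth

Compare letters: p→r is +2, a→c is +2, l→n is +2 — a constant shift. Every letter moves 2 places later in the alphabet, wrapping around z→a.
Applying it to scarf: s+2=u, c+2=e, a+2=c, r+2=t, f+2=h.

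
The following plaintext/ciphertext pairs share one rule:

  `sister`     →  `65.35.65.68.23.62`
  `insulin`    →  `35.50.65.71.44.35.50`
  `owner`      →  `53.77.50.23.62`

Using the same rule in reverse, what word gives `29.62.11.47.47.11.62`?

Each letter becomes 3×(its alphabet position, a=1..z=26) + 8.
Decoding 29.62.11.47.47.11.62: 29→(29−8)÷3=7=g, 62→(62−8)÷3=18=r, 11→(11−8)÷3=1=a, 47→(47−8)÷3=13=m, 47→(47−8)÷3=13=m, 11→(11−8)÷3=1=a, 62→(62−8)÷3=18=r.

grammar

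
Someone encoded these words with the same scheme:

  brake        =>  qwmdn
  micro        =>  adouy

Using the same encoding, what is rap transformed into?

bmd

The output letters match the input read backwards, each shifted +12: brake reversed is ekarb. Two steps: reverse the string, then apply a Caesar shift of +12.
For rap: reverse → par; then shift: p+12=b, a+12=m, r+12=d.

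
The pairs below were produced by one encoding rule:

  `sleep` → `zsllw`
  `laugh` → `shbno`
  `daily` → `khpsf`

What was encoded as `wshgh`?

plaza

Compare letters: s→z is +7, l→s is +7, e→l is +7 — a constant shift. It's a constant shift of +7 (ROT7).
Reversing it on wshgh: w−7=p, s−7=l, h−7=a, g−7=z, h−7=a.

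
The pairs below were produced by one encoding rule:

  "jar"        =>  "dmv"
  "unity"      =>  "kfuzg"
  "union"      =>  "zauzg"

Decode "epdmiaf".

towards

The output letters match the input read backwards, each shifted +12: jar reversed is raj. Two steps: reverse the string, then apply a Caesar shift of +12.
Reversing it on epdmiaf: shift back: e−12=s, p−12=d, d−12=r, m−12=a, i−12=w, a−12=o, f−12=t → sdrawot; then reverse → towards.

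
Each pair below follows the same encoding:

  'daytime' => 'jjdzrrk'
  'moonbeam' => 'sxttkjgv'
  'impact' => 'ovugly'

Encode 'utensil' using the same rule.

acjtbnr

The shifts repeat in a cycle of length 3: positions 0,1,… shift by +6, +9, +5, then the pattern repeats.
For utensil: u+6=a, t+9=c, e+5=j, n+6=t, s+9=b, i+5=n, l+6=r.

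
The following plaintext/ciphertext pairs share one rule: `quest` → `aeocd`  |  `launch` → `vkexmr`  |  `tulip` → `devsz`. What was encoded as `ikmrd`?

yacht

Compare letters: q→a is +10, u→e is +10, e→o is +10 — a constant shift. Each letter is shifted forward by 10 in the alphabet (a Caesar shift of +10).
Decoding ikmrd: i−10=y, k−10=a, m−10=c, r−10=h, d−10=t.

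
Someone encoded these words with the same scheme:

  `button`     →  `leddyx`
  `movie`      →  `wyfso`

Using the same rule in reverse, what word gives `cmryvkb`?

scholar

Compare letters: b→l is +10, u→e is +10, t→d is +10 — a constant shift. Every letter moves 10 places later in the alphabet, wrapping around z→a.
Undoing it on cmryvkb: c−10=s, m−10=c, r−10=h, y−10=o, v−10=l, k−10=a, b−10=r.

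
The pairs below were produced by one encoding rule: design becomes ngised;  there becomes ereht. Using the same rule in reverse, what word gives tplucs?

sculpt

The output letters match the input read backwards: design reversed is ngised. It's just the letters in reverse order.
Undoing it on tplucs: then reverse → sculpt.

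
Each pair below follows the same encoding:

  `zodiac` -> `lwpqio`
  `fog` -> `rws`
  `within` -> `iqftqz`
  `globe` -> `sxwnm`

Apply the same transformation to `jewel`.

The shift depends on letter class: consonant z→l is +12, but vowel o→w is +8. Two shifts are in play — +8 for a/e/i/o/u, +12 for every other letter.
On jewel: j(cons)+12=v, e(vowel)+8=m, w(cons)+12=i, e(vowel)+8=m, l(cons)+12=x.

vmimx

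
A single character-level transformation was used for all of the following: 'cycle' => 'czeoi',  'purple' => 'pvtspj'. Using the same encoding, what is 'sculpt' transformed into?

sdwoty

In cycle: c→c is +0, y→z is +1, c→e is +2, l→o is +3 — the shift increases by 1 each position. Each letter shifts forward by its position index (0, 1, 2, …) — the shift grows by one for each successive letter.
For sculpt: s+0=s, c+1=d, u+2=w, l+3=o, p+4=t, t+5=y.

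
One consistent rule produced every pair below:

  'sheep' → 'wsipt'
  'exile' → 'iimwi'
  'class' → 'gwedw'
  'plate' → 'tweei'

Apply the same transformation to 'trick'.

xcmno

Shifts by position in sheep: pos 0: s→w (+4), pos 1: h→s (+11), pos 2: e→i (+4), pos 3: e→p (+11) — repeating every 2. It's a Vigenère-style cipher with numeric key [4,11]: position i shifts by key[i mod 2].
On trick: t+4=x, r+11=c, i+4=m, c+11=n, k+4=o.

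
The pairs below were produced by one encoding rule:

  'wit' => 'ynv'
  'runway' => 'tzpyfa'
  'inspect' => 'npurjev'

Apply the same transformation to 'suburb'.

The shift depends on letter class: consonant w→y is +2, but vowel i→n is +5. Vowels shift forward by 5 and consonants shift forward by 2.
For suburb: s(cons)+2=u, u(vowel)+5=z, b(cons)+2=d, u(vowel)+5=z, r(cons)+2=t, b(cons)+2=d.

uzdztd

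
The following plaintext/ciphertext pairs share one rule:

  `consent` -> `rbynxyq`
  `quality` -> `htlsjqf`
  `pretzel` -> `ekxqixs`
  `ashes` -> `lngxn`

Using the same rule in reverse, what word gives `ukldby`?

Each letter's alphabet position (a=0..z=25) is mapped through 3·x+11 mod 26 — an affine cipher.
Decoding ukldby: u(20)→9·(20−11)≡3=d; k(10)→9·(10−11)≡17=r; l(11)→9·(11−11)≡0=a; d(3)→9·(3−11)≡6=g; b(1)→9·(1−11)≡14=o; y(24)→9·(24−11)≡13=n (all mod 26).

dragon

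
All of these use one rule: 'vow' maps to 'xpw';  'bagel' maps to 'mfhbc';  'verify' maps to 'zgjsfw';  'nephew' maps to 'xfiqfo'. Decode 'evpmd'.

The output letters match the input read backwards, each shifted +1: vow reversed is wov. The word is reversed, then every letter is shifted forward by 1.
Decoding evpmd: shift back: e−1=d, v−1=u, p−1=o, m−1=l, d−1=c → duolc; then reverse → cloud.

cloud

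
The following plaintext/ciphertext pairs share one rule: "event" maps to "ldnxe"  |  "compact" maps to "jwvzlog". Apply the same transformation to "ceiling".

Letter i (0-indexed) is shifted by i+7, so successive shifts are 7, 8, 9, ….
Applying it to ceiling: c+7=j, e+8=m, i+9=r, l+10=v, i+11=t, n+12=z, g+13=t.

jmrvtzt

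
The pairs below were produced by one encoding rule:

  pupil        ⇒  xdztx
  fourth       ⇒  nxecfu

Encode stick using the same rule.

acsnw

In pupil: p→x is +8, u→d is +9, p→z is +10, i→t is +11 — the shift increases by 1 each position. Each letter shifts forward by (position + 8), i.e. 8, 9, 10, … — the shift grows by one for each successive letter.
On stick: s+8=a, t+9=c, i+10=s, c+11=n, k+12=w.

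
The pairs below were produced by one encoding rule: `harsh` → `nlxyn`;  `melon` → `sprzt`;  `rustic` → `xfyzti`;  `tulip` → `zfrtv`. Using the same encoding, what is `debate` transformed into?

jphlzp

The shift depends on letter class: consonant h→n is +6, but vowel a→l is +11. Two shifts are in play — +11 for a/e/i/o/u, +6 for every other letter.
Applying it to debate: d(cons)+6=j, e(vowel)+11=p, b(cons)+6=h, a(vowel)+11=l, t(cons)+6=z, e(vowel)+11=p.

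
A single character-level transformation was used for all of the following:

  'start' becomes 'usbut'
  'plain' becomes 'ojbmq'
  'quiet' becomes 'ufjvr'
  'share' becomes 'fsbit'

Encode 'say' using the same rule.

The output letters match the input read backwards, each shifted +1: start reversed is trats. Read the word backwards and shift each letter +1.
Applying it to say: reverse → yas; then shift: y+1=z, a+1=b, s+1=t.

zbt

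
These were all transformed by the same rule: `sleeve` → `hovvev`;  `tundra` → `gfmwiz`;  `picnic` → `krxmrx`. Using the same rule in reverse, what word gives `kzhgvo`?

Each pair mirrors across the alphabet (s↔h, l↔o, e↔v): positions sum to 25. Letters are reflected about the middle of the alphabet (position → 25−position): Atbash.
Undoing it on kzhgvo: k↔p, z↔a, h↔s, g↔t, v↔e, o↔l.

pastel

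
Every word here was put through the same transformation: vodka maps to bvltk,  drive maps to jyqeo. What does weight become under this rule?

In vodka: v→b is +6, o→v is +7, d→l is +8, k→t is +9 — the shift increases by 1 each position. The shift increases by 1 at each position, starting from +6: 6, 7, 8, ….
On weight: w+6=c, e+7=l, i+8=q, g+9=p, h+10=r, t+11=e.

clqpre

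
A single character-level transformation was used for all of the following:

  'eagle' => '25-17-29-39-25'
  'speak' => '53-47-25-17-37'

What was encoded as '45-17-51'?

oar

e(#5)→25 and a(#1)→17: differences scale by 2, so n = 2·pos + 15. With a=1..z=26, the number is 2·pos + 15.
Reversing it on 45-17-51: 45→(45−15)÷2=15=o, 17→(17−15)÷2=1=a, 51→(51−15)÷2=18=r.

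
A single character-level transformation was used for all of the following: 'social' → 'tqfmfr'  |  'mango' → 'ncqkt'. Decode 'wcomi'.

valid

In social: s→t is +1, o→q is +2, c→f is +3, i→m is +4 — the shift increases by 1 each position. The shift increases by 1 at each position, starting from +1: 1, 2, 3, ….
Decoding wcomi: w−1=v, c−2=a, o−3=l, m−4=i, i−5=d.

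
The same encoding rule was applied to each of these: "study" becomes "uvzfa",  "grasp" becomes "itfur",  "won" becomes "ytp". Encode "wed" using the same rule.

The shift depends on letter class: consonant s→u is +2, but vowel u→z is +5. Two shifts are in play — +5 for a/e/i/o/u, +2 for every other letter.
For wed: w(cons)+2=y, e(vowel)+5=j, d(cons)+2=f.

yjf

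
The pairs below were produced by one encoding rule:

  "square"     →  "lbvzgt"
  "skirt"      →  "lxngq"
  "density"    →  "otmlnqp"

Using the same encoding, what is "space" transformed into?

s(18)→l(11) and q(16)→b(1) fit y≡5x+25 (mod 26); the inverse of 5 mod 26 is 21. Each letter's alphabet position (a=0..z=25) is mapped through 5·x+25 mod 26 — an affine cipher.
For space: s(18)→5·18+25≡11=l; p(15)→5·15+25≡22=w; a(0)→5·0+25≡25=z; c(2)→5·2+25≡9=j; e(4)→5·4+25≡19=t (all mod 26).

lwzjt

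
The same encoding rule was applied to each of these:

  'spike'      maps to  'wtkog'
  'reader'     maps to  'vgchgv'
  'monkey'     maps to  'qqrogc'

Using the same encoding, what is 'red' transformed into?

vgh

The rule splits by letter class: vowels +2, consonants +4.
For red: r(cons)+4=v, e(vowel)+2=g, d(cons)+4=h.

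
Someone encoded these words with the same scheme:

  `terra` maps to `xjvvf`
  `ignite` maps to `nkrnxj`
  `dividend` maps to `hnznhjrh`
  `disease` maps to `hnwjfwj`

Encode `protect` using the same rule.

Two shifts are in play — +5 for a/e/i/o/u, +4 for every other letter.
For protect: p(cons)+4=t, r(cons)+4=v, o(vowel)+5=t, t(cons)+4=x, e(vowel)+5=j, c(cons)+4=g, t(cons)+4=x.

tvtxjgx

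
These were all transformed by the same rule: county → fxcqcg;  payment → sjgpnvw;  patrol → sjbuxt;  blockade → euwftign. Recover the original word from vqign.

The shifts repeat in a cycle of length 3: positions 0,1,… shift by +3, +9, +8, then the pattern repeats.
Reversing it on vqign: v−3=s, q−9=h, i−8=a, g−3=d, n−9=e.

shade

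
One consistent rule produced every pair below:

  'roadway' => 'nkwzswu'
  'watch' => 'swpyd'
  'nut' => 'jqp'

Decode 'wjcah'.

Compare letters: r→n is +22, o→k is +22, a→w is +22 — a constant shift. It's a constant shift of +22 (ROT22).
Undoing it on wjcah: w−22=a, j−22=n, c−22=g, a−22=e, h−22=l.

angel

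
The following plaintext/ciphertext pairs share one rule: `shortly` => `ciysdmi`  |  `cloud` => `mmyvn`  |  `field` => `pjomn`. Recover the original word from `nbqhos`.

dagger

Shifts by position in shortly: pos 0: s→c (+10), pos 1: h→i (+1), pos 2: o→y (+10), pos 3: r→s (+1) — repeating every 2. The shifts repeat in a cycle of length 2: positions 0,1,… shift by +10, +1, then the pattern repeats.
Reversing it on nbqhos: n−10=d, b−1=a, q−10=g, h−1=g, o−10=e, s−1=r.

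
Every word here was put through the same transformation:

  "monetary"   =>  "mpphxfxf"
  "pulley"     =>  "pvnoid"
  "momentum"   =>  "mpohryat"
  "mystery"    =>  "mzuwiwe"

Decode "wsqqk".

In monetary: m→m is +0, o→p is +1, n→p is +2, e→h is +3 — the shift increases by 1 each position. Each letter shifts forward by its position index (0, 1, 2, …) — the shift grows by one for each successive letter.
Reversing it on wsqqk: w−0=w, s−1=r, q−2=o, q−3=n, k−4=g.

wrong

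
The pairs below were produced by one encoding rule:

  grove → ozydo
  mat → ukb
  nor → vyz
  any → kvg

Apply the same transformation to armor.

Two shifts are in play — +10 for a/e/i/o/u, +8 for every other letter.
On armor: a(vowel)+10=k, r(cons)+8=z, m(cons)+8=u, o(vowel)+10=y, r(cons)+8=z.

kzuyz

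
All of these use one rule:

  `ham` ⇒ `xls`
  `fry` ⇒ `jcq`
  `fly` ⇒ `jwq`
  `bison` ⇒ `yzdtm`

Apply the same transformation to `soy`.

jzd

The output letters match the input read backwards, each shifted +11: ham reversed is mah. The word is reversed, then every letter is shifted forward by 11.
On soy: reverse → yos; then shift: y+11=j, o+11=z, s+11=d.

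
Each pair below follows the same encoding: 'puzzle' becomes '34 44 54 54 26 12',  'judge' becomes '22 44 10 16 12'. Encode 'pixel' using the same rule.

34 20 50 12 26

p(#16)→34 and u(#21)→44: differences scale by 2, so n = 2·pos + 2. The formula is n = 2×(alphabet index, a=1) + 2.
For pixel: p=16→34, i=9→20, x=24→50, e=5→12, l=12→26.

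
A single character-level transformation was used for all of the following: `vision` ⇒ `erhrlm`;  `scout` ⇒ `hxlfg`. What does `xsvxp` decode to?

check

Each pair mirrors across the alphabet (v↔e, i↔r, s↔h): positions sum to 25. Letters are reflected about the middle of the alphabet (position → 25−position): Atbash.
Decoding xsvxp: x↔c, s↔h, v↔e, x↔c, p↔k.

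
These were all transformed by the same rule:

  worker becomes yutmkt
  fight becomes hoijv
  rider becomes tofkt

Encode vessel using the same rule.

The shift depends on letter class: consonant w→y is +2, but vowel o→u is +6. The rule splits by letter class: vowels +6, consonants +2.
For vessel: v(cons)+2=x, e(vowel)+6=k, s(cons)+2=u, s(cons)+2=u, e(vowel)+6=k, l(cons)+2=n.

xkuukn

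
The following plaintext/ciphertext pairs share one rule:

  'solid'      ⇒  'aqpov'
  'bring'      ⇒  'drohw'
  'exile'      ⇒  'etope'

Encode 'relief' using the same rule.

s(18)→a(0) and o(14)→q(16) fit y≡9x+20 (mod 26); the inverse of 9 mod 26 is 3. This is an affine cipher: with a=0,…,z=25, each position x becomes (9x+20) mod 26.
Applying it to relief: r(17)→9·17+20≡17=r; e(4)→9·4+20≡4=e; l(11)→9·11+20≡15=p; i(8)→9·8+20≡14=o; e(4)→9·4+20≡4=e; f(5)→9·5+20≡13=n (all mod 26).

repoen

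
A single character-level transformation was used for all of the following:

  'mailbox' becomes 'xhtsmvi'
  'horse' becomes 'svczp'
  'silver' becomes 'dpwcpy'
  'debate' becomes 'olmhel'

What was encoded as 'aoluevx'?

phantom

Shifts by position in mailbox: pos 0: m→x (+11), pos 1: a→h (+7), pos 2: i→t (+11), pos 3: l→s (+7) — repeating every 2. The shifts repeat in a cycle of length 2: positions 0,1,… shift by +11, +7, then the pattern repeats.
Undoing it on aoluevx: a−11=p, o−7=h, l−11=a, u−7=n, e−11=t, v−7=o, x−11=m.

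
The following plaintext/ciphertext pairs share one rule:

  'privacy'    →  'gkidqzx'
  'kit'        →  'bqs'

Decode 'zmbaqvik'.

The output letters match the input read backwards, each shifted +8: privacy reversed is ycavirp. Two steps: reverse the string, then apply a Caesar shift of +8.
Decoding zmbaqvik: shift back: z−8=r, m−8=e, b−8=t, a−8=s, q−8=i, v−8=n, i−8=a, k−8=c → retsinac; then reverse → canister.

canister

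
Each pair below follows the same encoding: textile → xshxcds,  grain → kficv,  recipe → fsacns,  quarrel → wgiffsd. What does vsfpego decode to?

nervous

t(19)→x(23) and e(4)→s(18) fit y≡9x+8 (mod 26); the inverse of 9 mod 26 is 3. Treating letters as 0–25, the rule is x ↦ 9x + 8 (mod 26).
Decoding vsfpego: v(21)→3·(21−8)≡13=n; s(18)→3·(18−8)≡4=e; f(5)→3·(5−8)≡17=r; p(15)→3·(15−8)≡21=v; e(4)→3·(4−8)≡14=o; g(6)→3·(6−8)≡20=u; o(14)→3·(14−8)≡18=s (all mod 26).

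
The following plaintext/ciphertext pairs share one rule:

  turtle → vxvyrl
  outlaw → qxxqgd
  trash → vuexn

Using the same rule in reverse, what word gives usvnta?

In turtle: t→v is +2, u→x is +3, r→v is +4, t→y is +5 — the shift increases by 1 each position. The shift increases by 1 at each position, starting from +2: 2, 3, 4, ….
Undoing it on usvnta: u−2=s, s−3=p, v−4=r, n−5=i, t−6=n, a−7=t.

sprint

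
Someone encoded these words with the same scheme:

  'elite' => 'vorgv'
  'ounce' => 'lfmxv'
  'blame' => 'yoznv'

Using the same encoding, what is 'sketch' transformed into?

hpvgxs

Each pair mirrors across the alphabet (e↔v, l↔o, i↔r): positions sum to 25. This is the alphabet-reversal cipher (Atbash): a becomes z, b becomes y, etc.
On sketch: s↔h, k↔p, e↔v, t↔g, c↔x, h↔s.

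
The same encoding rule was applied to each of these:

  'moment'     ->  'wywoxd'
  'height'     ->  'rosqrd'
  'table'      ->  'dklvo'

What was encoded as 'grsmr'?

which

Compare letters: m→w is +10, o→y is +10, m→w is +10 — a constant shift. Every letter moves 10 places later in the alphabet, wrapping around z→a.
Decoding grsmr: g−10=w, r−10=h, s−10=i, m−10=c, r−10=h.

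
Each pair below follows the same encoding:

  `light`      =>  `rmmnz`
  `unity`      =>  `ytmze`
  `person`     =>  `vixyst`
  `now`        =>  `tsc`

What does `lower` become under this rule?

Two shifts are in play — +4 for a/e/i/o/u, +6 for every other letter.
Applying it to lower: l(cons)+6=r, o(vowel)+4=s, w(cons)+6=c, e(vowel)+4=i, r(cons)+6=x.

rscix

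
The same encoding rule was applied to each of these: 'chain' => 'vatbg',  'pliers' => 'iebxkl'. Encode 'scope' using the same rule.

This is a Caesar cipher with shift 19.
For scope: s+19=l, c+19=v, o+19=h, p+19=i, e+19=x.

lvhix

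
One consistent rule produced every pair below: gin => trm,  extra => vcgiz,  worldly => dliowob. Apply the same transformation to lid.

orw

Each pair mirrors across the alphabet (g↔t, i↔r, n↔m): positions sum to 25. Letters are reflected about the middle of the alphabet (position → 25−position): Atbash.
For lid: l↔o, i↔r, d↔w.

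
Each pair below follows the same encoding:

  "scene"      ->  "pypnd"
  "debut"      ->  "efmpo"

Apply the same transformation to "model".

wpozx

The output letters match the input read backwards, each shifted +11: scene reversed is enecs. The word is reversed, then every letter is shifted forward by 11.
For model: reverse → ledom; then shift: l+11=w, e+11=p, d+11=o, o+11=z, m+11=x.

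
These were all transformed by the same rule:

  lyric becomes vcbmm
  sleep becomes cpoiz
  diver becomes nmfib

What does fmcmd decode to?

Shifts by position in lyric: pos 0: l→v (+10), pos 1: y→c (+4), pos 2: r→b (+10), pos 3: i→m (+4) — repeating every 2. A repeating key of period 2 is used — shifts +10, +4 over and over.
Undoing it on fmcmd: f−10=v, m−4=i, c−10=s, m−4=i, d−10=t.

visit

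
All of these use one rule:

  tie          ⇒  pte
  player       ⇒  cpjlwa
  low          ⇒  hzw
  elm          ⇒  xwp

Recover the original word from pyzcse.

Read the word backwards and shift each letter +11.
Reversing it on pyzcse: shift back: p−11=e, y−11=n, z−11=o, c−11=r, s−11=h, e−11=t → enorht; then reverse → throne.

throne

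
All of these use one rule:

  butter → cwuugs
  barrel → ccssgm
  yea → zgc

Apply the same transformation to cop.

The shift depends on letter class: consonant b→c is +1, but vowel u→w is +2. Two shifts are in play — +2 for a/e/i/o/u, +1 for every other letter.
On cop: c(cons)+1=d, o(vowel)+2=q, p(cons)+1=q.

dqq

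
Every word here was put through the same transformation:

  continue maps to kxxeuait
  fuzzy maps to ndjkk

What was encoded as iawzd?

armor

In continue: c→k is +8, o→x is +9, n→x is +10, t→e is +11 — the shift increases by 1 each position. Each letter shifts forward by (position + 8), i.e. 8, 9, 10, … — the shift grows by one for each successive letter.
Reversing it on iawzd: i−8=a, a−9=r, w−10=m, z−11=o, d−12=r.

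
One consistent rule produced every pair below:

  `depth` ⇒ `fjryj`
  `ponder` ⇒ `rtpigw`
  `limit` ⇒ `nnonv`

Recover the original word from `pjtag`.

A repeating key of period 2 is used — shifts +2, +5 over and over.
Reversing it on pjtag: p−2=n, j−5=e, t−2=r, a−5=v, g−2=e.

nerve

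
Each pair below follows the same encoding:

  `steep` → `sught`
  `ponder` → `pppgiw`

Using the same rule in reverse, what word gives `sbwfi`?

sauce

In steep: s→s is +0, t→u is +1, e→g is +2, e→h is +3 — the shift increases by 1 each position. Each letter shifts forward by its position index (0, 1, 2, …) — the shift grows by one for each successive letter.
Decoding sbwfi: s−0=s, b−1=a, w−2=u, f−3=c, i−4=e.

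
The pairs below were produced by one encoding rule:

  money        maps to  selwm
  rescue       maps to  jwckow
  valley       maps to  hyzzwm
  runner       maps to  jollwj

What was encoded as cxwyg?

speak

Each letter's alphabet position (a=0..z=25) is mapped through 19·x+24 mod 26 — an affine cipher.
Undoing it on cxwyg: c(2)→11·(2−24)≡18=s; x(23)→11·(23−24)≡15=p; w(22)→11·(22−24)≡4=e; y(24)→11·(24−24)≡0=a; g(6)→11·(6−24)≡10=k (all mod 26).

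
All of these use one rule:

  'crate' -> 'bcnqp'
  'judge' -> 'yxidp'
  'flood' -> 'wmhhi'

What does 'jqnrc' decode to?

stair

c(2)→b(1) and r(17)→c(2) fit y≡7x+13 (mod 26); the inverse of 7 mod 26 is 15. Each letter's alphabet position (a=0..z=25) is mapped through 7·x+13 mod 26 — an affine cipher.
Reversing it on jqnrc: j(9)→15·(9−13)≡18=s; q(16)→15·(16−13)≡19=t; n(13)→15·(13−13)≡0=a; r(17)→15·(17−13)≡8=i; c(2)→15·(2−13)≡17=r (all mod 26).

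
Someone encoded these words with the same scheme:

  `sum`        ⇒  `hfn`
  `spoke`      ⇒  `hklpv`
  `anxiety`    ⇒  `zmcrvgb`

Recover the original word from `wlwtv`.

dodge

Each pair mirrors across the alphabet (s↔h, u↔f, m↔n): positions sum to 25. Letters are reflected about the middle of the alphabet (position → 25−position): Atbash.
Reversing it on wlwtv: w↔d, l↔o, w↔d, t↔g, v↔e.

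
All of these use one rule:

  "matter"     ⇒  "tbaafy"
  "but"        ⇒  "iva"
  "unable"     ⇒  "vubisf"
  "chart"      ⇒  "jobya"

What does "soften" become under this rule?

zpmafu

The shift depends on letter class: consonant m→t is +7, but vowel a→b is +1. Two shifts are in play — +1 for a/e/i/o/u, +7 for every other letter.
Applying it to soften: s(cons)+7=z, o(vowel)+1=p, f(cons)+7=m, t(cons)+7=a, e(vowel)+1=f, n(cons)+7=u.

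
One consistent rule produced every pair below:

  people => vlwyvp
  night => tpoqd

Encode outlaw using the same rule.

ubbukh

In people: p→v is +6, e→l is +7, o→w is +8, p→y is +9 — the shift increases by 1 each position. The shift increases by 1 at each position, starting from +6: 6, 7, 8, ….
Applying it to outlaw: o+6=u, u+7=b, t+8=b, l+9=u, a+10=k, w+11=h.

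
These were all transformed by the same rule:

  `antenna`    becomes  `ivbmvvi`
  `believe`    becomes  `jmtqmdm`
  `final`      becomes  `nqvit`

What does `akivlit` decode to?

scandal

Compare letters: a→i is +8, n→v is +8, t→b is +8 — a constant shift. Each letter is shifted forward by 8 in the alphabet (a Caesar shift of +8).
Reversing it on akivlit: a−8=s, k−8=c, i−8=a, v−8=n, l−8=d, i−8=a, t−8=l.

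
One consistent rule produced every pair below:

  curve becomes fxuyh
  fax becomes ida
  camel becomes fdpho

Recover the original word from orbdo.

loyal

It's a constant shift of +3 (ROT3).
Reversing it on orbdo: o−3=l, r−3=o, b−3=y, d−3=a, o−3=l.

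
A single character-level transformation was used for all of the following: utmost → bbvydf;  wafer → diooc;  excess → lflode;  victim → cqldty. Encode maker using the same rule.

titoc

In utmost: u→b is +7, t→b is +8, m→v is +9, o→y is +10 — the shift increases by 1 each position. The shift increases by 1 at each position, starting from +7: 7, 8, 9, ….
Applying it to maker: m+7=t, a+8=i, k+9=t, e+10=o, r+11=c.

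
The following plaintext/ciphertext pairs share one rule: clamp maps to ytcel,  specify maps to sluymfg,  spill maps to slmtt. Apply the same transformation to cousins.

yaosmps

c(2)→y(24) and l(11)→t(19) fit y≡11x+2 (mod 26); the inverse of 11 mod 26 is 19. Each letter's alphabet position (a=0..z=25) is mapped through 11·x+2 mod 26 — an affine cipher.
On cousins: c(2)→11·2+2≡24=y; o(14)→11·14+2≡0=a; u(20)→11·20+2≡14=o; s(18)→11·18+2≡18=s; i(8)→11·8+2≡12=m; n(13)→11·13+2≡15=p; s(18)→11·18+2≡18=s (all mod 26).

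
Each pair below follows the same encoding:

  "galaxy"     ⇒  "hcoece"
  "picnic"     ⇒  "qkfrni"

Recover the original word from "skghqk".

riddle

Each letter shifts forward by (position + 1), i.e. 1, 2, 3, … — the shift grows by one for each successive letter.
Reversing it on skghqk: s−1=r, k−2=i, g−3=d, h−4=d, q−5=l, k−6=e.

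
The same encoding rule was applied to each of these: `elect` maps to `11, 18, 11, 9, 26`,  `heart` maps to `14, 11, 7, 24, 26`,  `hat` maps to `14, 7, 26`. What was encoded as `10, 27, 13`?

dug

Letters become their 1-based position plus 6 (so a→7, b→8, …).
Reversing it on 10, 27, 13: 10→(10−6)÷1=4=d, 27→(27−6)÷1=21=u, 13→(13−6)÷1=7=g.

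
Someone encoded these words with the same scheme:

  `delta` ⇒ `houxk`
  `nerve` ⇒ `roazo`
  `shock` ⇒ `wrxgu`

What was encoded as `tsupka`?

The shifts repeat in a cycle of length 3: positions 0,1,… shift by +4, +10, +9, then the pattern repeats.
Reversing it on tsupka: t−4=p, s−10=i, u−9=l, p−4=l, k−10=a, a−9=r.

pillar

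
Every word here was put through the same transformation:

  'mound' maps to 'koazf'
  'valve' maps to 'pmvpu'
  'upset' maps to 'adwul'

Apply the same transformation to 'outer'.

oaluh

m(12)→k(10) and o(14)→o(14) fit y≡15x+12 (mod 26); the inverse of 15 mod 26 is 7. This is an affine cipher: with a=0,…,z=25, each position x becomes (15x+12) mod 26.
Applying it to outer: o(14)→15·14+12≡14=o; u(20)→15·20+12≡0=a; t(19)→15·19+12≡11=l; e(4)→15·4+12≡20=u; r(17)→15·17+12≡7=h (all mod 26).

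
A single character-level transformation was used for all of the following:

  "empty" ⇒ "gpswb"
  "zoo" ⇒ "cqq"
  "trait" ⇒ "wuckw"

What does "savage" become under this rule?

The shift depends on letter class: consonant m→p is +3, but vowel e→g is +2. The rule splits by letter class: vowels +2, consonants +3.
Applying it to savage: s(cons)+3=v, a(vowel)+2=c, v(cons)+3=y, a(vowel)+2=c, g(cons)+3=j, e(vowel)+2=g.

vcycjg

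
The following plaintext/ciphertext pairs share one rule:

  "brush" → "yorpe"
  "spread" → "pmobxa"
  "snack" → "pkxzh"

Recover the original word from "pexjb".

shame

Compare letters: b→y is +23, r→o is +23, u→r is +23 — a constant shift. Each letter is shifted forward by 23 in the alphabet (a Caesar shift of +23).
Reversing it on pexjb: p−23=s, e−23=h, x−23=a, j−23=m, b−23=e.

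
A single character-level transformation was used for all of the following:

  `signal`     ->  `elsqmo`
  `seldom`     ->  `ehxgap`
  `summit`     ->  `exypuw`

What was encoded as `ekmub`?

sharp

Shifts by position in signal: pos 0: s→e (+12), pos 1: i→l (+3), pos 2: g→s (+12), pos 3: n→q (+3) — repeating every 2. A repeating key of period 2 is used — shifts +12, +3 over and over.
Undoing it on ekmub: e−12=s, k−3=h, m−12=a, u−3=r, b−12=p.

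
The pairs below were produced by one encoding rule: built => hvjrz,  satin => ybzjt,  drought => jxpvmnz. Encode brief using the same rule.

The rule splits by letter class: vowels +1, consonants +6.
On brief: b(cons)+6=h, r(cons)+6=x, i(vowel)+1=j, e(vowel)+1=f, f(cons)+6=l.

hxjfl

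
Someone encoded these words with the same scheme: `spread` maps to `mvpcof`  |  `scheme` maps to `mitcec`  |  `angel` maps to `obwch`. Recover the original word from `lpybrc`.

bronze

s(18)→m(12) and p(15)→v(21) fit y≡23x+14 (mod 26); the inverse of 23 mod 26 is 17. Each letter's alphabet position (a=0..z=25) is mapped through 23·x+14 mod 26 — an affine cipher.
Undoing it on lpybrc: l(11)→17·(11−14)≡1=b; p(15)→17·(15−14)≡17=r; y(24)→17·(24−14)≡14=o; b(1)→17·(1−14)≡13=n; r(17)→17·(17−14)≡25=z; c(2)→17·(2−14)≡4=e (all mod 26).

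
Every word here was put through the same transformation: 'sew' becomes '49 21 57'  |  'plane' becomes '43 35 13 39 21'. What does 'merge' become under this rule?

s(#19)→49 and e(#5)→21: differences scale by 2, so n = 2·pos + 11. With a=1..z=26, the number is 2·pos + 11.
On merge: m=13→37, e=5→21, r=18→47, g=7→25, e=5→21.

37 21 47 25 21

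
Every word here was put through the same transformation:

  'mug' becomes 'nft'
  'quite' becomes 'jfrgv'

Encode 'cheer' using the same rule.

Each letter is replaced by its mirror in the alphabet: a↔z, b↔y, c↔x, and so on (the Atbash cipher).
On cheer: c↔x, h↔s, e↔v, e↔v, r↔i.

xsvvi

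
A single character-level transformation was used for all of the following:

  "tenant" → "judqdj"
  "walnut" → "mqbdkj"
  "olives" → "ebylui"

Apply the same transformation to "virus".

lyhki

Every letter moves 16 places later in the alphabet, wrapping around z→a.
Applying it to virus: v+16=l, i+16=y, r+16=h, u+16=k, s+16=i.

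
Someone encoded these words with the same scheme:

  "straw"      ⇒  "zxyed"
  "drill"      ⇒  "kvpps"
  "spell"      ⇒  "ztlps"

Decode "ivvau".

brown

Shifts by position in straw: pos 0: s→z (+7), pos 1: t→x (+4), pos 2: r→y (+7), pos 3: a→e (+4) — repeating every 2. A repeating key of period 2 is used — shifts +7, +4 over and over.
Reversing it on ivvau: i−7=b, v−4=r, v−7=o, a−4=w, u−7=n.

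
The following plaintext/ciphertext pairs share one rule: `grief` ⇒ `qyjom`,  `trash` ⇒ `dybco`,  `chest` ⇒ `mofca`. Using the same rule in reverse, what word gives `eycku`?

urban

Shifts by position in grief: pos 0: g→q (+10), pos 1: r→y (+7), pos 2: i→j (+1), pos 3: e→o (+10), pos 4: f→m (+7) — repeating every 3. A repeating key of period 3 is used — shifts +10, +7, +1 over and over.
Undoing it on eycku: e−10=u, y−7=r, c−1=b, k−10=a, u−7=n.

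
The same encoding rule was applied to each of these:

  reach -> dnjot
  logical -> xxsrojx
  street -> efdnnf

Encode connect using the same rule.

oxzznof

Vowels shift forward by 9 and consonants shift forward by 12.
For connect: c(cons)+12=o, o(vowel)+9=x, n(cons)+12=z, n(cons)+12=z, e(vowel)+9=n, c(cons)+12=o, t(cons)+12=f.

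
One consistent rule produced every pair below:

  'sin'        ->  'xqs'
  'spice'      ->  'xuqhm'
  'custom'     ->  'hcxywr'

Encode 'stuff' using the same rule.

The shift depends on letter class: consonant s→x is +5, but vowel i→q is +8. Vowels shift forward by 8 and consonants shift forward by 5.
Applying it to stuff: s(cons)+5=x, t(cons)+5=y, u(vowel)+8=c, f(cons)+5=k, f(cons)+5=k.

xyckk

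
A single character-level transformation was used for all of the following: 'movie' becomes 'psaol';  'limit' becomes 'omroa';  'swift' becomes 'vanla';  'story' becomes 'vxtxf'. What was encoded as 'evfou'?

brain

Each letter shifts forward by (position + 3), i.e. 3, 4, 5, … — the shift grows by one for each successive letter.
Undoing it on evfou: e−3=b, v−4=r, f−5=a, o−6=i, u−7=n.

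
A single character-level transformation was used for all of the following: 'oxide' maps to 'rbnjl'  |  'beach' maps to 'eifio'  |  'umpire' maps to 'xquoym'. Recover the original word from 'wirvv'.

tempo

In oxide: o→r is +3, x→b is +4, i→n is +5, d→j is +6 — the shift increases by 1 each position. The shift increases by 1 at each position, starting from +3: 3, 4, 5, ….
Decoding wirvv: w−3=t, i−4=e, r−5=m, v−6=p, v−7=o.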